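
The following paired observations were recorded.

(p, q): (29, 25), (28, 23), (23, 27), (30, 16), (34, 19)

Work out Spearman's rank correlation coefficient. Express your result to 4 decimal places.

Rank p: 3, 2, 1, 4, 5
Rank q: 4, 3, 5, 1, 2
d = rank(p) − rank(q): -1, -1, -4, 3, 3; Σd² = 36
ρ = 1 − 6Σd² / [n(n²−1)] = 1 − 6×36 / (5×24) = 1 − 216/120 ≈ -0.8000

-0.8000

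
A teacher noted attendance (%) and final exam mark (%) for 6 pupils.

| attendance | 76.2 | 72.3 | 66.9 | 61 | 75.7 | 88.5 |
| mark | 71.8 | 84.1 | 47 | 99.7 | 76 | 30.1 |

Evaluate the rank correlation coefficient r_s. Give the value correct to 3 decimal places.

-0.657

Rank attendance: 5, 3, 2, 1, 4, 6
Rank mark: 3, 5, 2, 6, 4, 1
d = rank(attendance) − rank(mark): 2, -2, 0, -5, 0, 5; Σd² = 58
ρ = 1 − 6Σd² / [n(n²−1)] = 1 − 6×58 / (6×35) = 1 − 348/210 ≈ -0.657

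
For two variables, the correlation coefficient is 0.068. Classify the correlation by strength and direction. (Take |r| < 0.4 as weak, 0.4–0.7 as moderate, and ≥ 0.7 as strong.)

weak positive

r = 0.068 > 0 so the relationship is positive.
|r| = 0.068, which falls in the weak range.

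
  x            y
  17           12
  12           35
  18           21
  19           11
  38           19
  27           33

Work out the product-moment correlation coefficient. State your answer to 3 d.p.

n = 6, Σx = 131, Σy = 131, Σx² = 3291, Σy² = 3381, Σxy = 2824
nΣxy − ΣxΣy = 16944 − 17161 = -217
nΣx² − (Σx)² = 19746 − 17161 = 2585; nΣy² − (Σy)² = 20286 − 17161 = 3125
r = -217 / √(2585 × 3125) = -217 / 2842.2043 ≈ -0.076

-0.076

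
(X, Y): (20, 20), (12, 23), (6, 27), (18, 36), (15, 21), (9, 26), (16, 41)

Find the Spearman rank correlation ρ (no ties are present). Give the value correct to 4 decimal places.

-0.1429

Rank X: 7, 3, 1, 6, 4, 2, 5
Rank Y: 1, 3, 5, 6, 2, 4, 7
d = rank(X) − rank(Y): 6, 0, -4, 0, 2, -2, -2; Σd² = 64
ρ = 1 − 6Σd² / [n(n²−1)] = 1 − 6×64 / (7×48) = 1 − 384/336 ≈ -0.1429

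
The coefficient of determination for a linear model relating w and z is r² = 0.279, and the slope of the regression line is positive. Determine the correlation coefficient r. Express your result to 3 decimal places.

|r| = √0.279 = 0.528
The association is positive, so r = 0.528.

0.528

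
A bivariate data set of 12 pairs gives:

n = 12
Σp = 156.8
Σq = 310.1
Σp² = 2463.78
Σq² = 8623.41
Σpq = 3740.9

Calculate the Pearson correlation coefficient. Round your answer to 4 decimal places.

-0.6184

r = (nΣpq − ΣpΣq) / √[(nΣp² − (Σp)²)(nΣq² − (Σq)²)]
Numerator: 12×3740.9 − 156.8×310.1 = -3732.88
Denominator: √[(29565.36 − 24586.24)(103480.92 − 96162.01)] = √[4979.12 × 7318.91] = 6036.6987
r = -3732.88 / 6036.6987 ≈ -0.6184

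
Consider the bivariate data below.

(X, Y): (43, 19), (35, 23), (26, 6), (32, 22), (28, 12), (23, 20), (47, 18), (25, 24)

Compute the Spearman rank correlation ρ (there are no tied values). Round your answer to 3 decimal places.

-0.143

Rank X: 7, 6, 3, 5, 4, 1, 8, 2
Rank Y: 4, 7, 1, 6, 2, 5, 3, 8
d = rank(X) − rank(Y): 3, -1, 2, -1, 2, -4, 5, -6; Σd² = 96
ρ = 1 − 6Σd² / [n(n²−1)] = 1 − 6×96 / (8×63) = 1 − 576/504 ≈ -0.143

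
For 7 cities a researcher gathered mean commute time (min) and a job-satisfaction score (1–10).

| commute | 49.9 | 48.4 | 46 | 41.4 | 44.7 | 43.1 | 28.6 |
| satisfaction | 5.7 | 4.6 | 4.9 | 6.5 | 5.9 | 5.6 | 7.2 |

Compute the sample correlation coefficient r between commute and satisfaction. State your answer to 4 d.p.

-0.8222

n = 7, Σx = 302.1, Σy = 40.4, Σx² = 13336.19, Σy² = 237.92, Σxy = 1712.58
nΣxy − ΣxΣy = 11988.06 − 12204.84 = -216.78
nΣx² − (Σx)² = 93353.33 − 91264.41 = 2088.92; nΣy² − (Σy)² = 1665.44 − 1632.16 = 33.28
r = -216.78 / √(2088.92 × 33.28) = -216.78 / 263.6650 ≈ -0.8222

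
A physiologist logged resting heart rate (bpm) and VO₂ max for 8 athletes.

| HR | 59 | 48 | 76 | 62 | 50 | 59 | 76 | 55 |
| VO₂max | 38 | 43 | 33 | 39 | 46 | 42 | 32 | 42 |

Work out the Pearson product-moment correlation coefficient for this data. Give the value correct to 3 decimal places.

-0.951

n = 8, Σx = 485, Σy = 315, Σx² = 30187, Σy² = 12571, Σxy = 18752
nΣxy − ΣxΣy = 150016 − 152775 = -2759
nΣx² − (Σx)² = 241496 − 235225 = 6271; nΣy² − (Σy)² = 100568 − 99225 = 1343
r = -2759 / √(6271 × 1343) = -2759 / 2902.0601 ≈ -0.951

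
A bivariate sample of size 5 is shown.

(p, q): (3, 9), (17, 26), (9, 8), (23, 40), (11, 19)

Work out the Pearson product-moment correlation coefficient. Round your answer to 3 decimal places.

0.948

n = 5, Σp = 63, Σq = 102, Σp² = 1029, Σq² = 2782, Σpq = 1670
nΣpq − ΣpΣq = 8350 − 6426 = 1924
nΣp² − (Σp)² = 5145 − 3969 = 1176; nΣq² − (Σq)² = 13910 − 10404 = 3506
r = 1924 / √(1176 × 3506) = 1924 / 2030.5310 ≈ 0.948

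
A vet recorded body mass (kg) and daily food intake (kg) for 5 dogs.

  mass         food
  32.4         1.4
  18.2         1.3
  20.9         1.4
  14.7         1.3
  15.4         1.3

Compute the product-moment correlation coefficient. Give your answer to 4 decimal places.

0.8041

n = 5, Σx = 101.6, Σy = 6.7, Σx² = 2271.06, Σy² = 8.99, Σxy = 137.41
nΣxy − ΣxΣy = 687.05 − 680.72 = 6.33
nΣx² − (Σx)² = 11355.3 − 10322.56 = 1032.74; nΣy² − (Σy)² = 44.95 − 44.89 = 0.06
r = 6.33 / √(1032.74 × 0.06) = 6.33 / 7.8717 ≈ 0.8041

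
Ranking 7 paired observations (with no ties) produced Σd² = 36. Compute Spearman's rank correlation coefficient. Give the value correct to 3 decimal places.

ρ = 1 − 6Σd² / [n(n²−1)] = 1 − 6×36 / (7×48)
  = 1 − 216/336 = 1 − 0.6429 ≈ 0.357

0.357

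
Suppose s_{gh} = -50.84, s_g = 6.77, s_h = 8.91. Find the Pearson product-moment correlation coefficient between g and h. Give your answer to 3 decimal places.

r = Cov(g,h) / (s_g · s_h) = -50.84 / (6.77 × 8.91)
  = -50.84 / 60.3207 ≈ -0.843

-0.843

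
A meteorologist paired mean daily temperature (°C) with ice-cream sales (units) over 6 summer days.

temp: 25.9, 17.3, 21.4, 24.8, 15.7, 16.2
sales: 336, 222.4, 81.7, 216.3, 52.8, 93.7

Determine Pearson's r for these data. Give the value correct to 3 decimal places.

n = 6, Σx = 121.3, Σy = 1002.9, Σx² = 2552.03, Σy² = 227385.87, Σxy = 22009.44
nΣxy − ΣxΣy = 132056.64 − 121651.77 = 10404.87
nΣx² − (Σx)² = 15312.18 − 14713.69 = 598.49; nΣy² − (Σy)² = 1364315.22 − 1005808.41 = 358506.81
r = 10404.87 / √(598.49 × 358506.81) = 10404.87 / 14647.9603 ≈ 0.710

0.710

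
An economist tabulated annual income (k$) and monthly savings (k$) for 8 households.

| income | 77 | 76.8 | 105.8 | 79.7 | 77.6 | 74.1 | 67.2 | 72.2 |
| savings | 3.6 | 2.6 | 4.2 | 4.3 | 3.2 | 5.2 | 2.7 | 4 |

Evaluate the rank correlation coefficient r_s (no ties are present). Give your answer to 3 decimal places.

0.310

Rank income: 5, 4, 8, 7, 6, 3, 1, 2
Rank savings: 4, 1, 6, 7, 3, 8, 2, 5
d = rank(income) − rank(savings): 1, 3, 2, 0, 3, -5, -1, -3; Σd² = 58
ρ = 1 − 6Σd² / [n(n²−1)] = 1 − 6×58 / (8×63) = 1 − 348/504 ≈ 0.310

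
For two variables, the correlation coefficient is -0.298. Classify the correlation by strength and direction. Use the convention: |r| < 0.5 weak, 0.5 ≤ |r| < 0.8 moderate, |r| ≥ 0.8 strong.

weak negative

r = -0.298 < 0 so the relationship is negative.
|r| = 0.298, which falls in the weak range.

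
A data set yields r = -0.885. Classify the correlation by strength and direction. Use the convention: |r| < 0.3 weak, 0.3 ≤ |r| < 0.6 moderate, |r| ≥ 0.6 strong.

r = -0.885 < 0 so the relationship is negative.
|r| = 0.885, which falls in the strong range.

strong negative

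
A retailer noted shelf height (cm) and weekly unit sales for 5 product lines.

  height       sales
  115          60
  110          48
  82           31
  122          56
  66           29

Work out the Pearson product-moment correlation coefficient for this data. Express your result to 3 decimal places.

0.952

n = 5, Σx = 495, Σy = 224, Σx² = 51289, Σy² = 10842, Σxy = 23468
nΣxy − ΣxΣy = 117340 − 110880 = 6460
nΣx² − (Σx)² = 256445 − 245025 = 11420; nΣy² − (Σy)² = 54210 − 50176 = 4034
r = 6460 / √(11420 × 4034) = 6460 / 6787.3618 ≈ 0.952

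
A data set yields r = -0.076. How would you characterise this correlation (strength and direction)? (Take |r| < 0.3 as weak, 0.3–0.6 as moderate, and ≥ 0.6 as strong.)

weak negative

r = -0.076 < 0 so the relationship is negative.
|r| = 0.076, which falls in the weak range.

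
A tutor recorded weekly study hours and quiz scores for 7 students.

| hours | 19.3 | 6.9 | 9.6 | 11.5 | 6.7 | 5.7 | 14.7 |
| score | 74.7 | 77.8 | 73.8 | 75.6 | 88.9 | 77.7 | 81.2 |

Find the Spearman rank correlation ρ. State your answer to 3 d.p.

Rank hours: 7, 3, 4, 5, 2, 1, 6
Rank score: 2, 5, 1, 3, 7, 4, 6
d = rank(hours) − rank(score): 5, -2, 3, 2, -5, -3, 0; Σd² = 76
ρ = 1 − 6Σd² / [n(n²−1)] = 1 − 6×76 / (7×48) = 1 − 456/336 ≈ -0.357

-0.357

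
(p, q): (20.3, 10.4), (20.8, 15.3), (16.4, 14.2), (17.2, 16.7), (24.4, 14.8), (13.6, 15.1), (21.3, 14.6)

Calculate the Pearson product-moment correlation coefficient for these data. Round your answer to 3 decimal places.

-0.199

n = 7, Σp = 134, Σq = 101.1, Σp² = 2643.54, Σq² = 1482.99, Σpq = 1926.94
nΣpq − ΣpΣq = 13488.58 − 13547.4 = -58.82
nΣp² − (Σp)² = 18504.78 − 17956 = 548.78; nΣq² − (Σq)² = 10380.93 − 10221.21 = 159.72
r = -58.82 / √(548.78 × 159.72) = -58.82 / 296.0594 ≈ -0.199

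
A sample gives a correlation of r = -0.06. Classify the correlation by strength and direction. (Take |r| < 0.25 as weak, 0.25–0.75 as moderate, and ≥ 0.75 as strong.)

weak negative

r = -0.06 < 0 so the relationship is negative.
|r| = 0.06, which falls in the weak range.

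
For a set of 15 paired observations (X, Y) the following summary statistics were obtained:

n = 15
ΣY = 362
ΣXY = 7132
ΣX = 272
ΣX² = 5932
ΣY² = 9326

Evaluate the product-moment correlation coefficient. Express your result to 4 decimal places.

0.7394

r = (nΣXY − ΣXΣY) / √[(nΣX² − (ΣX)²)(nΣY² − (ΣY)²)]
Numerator: 15×7132 − 272×362 = 8516
Denominator: √[(88980 − 73984)(139890 − 131044)] = √[14996 × 8846] = 11517.5786
r = 8516 / 11517.5786 ≈ 0.7394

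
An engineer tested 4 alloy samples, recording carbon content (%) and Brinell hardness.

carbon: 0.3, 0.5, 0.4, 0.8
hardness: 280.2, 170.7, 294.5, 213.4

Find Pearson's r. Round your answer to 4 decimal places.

n = 4, Σx = 2, Σy = 958.8, Σx² = 1.14, Σy² = 239920.34, Σxy = 457.93
nΣxy − ΣxΣy = 1831.72 − 1917.6 = -85.88
nΣx² − (Σx)² = 4.56 − 4 = 0.56; nΣy² − (Σy)² = 959681.36 − 919297.44 = 40383.92
r = -85.88 / √(0.56 × 40383.92) = -85.88 / 150.3828 ≈ -0.5711

-0.5711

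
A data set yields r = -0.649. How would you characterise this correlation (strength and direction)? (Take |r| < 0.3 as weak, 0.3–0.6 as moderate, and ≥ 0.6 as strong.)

r = -0.649 < 0 so the relationship is negative.
|r| = 0.649, which falls in the strong range.

strong negative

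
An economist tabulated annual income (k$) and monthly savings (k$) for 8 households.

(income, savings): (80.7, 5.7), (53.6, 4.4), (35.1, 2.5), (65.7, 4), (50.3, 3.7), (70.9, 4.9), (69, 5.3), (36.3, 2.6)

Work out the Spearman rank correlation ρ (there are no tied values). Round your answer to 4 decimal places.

0.9524

Rank income: 8, 4, 1, 5, 3, 7, 6, 2
Rank savings: 8, 5, 1, 4, 3, 6, 7, 2
d = rank(income) − rank(savings): 0, -1, 0, 1, 0, 1, -1, 0; Σd² = 4
ρ = 1 − 6Σd² / [n(n²−1)] = 1 − 6×4 / (8×63) = 1 − 24/504 ≈ 0.9524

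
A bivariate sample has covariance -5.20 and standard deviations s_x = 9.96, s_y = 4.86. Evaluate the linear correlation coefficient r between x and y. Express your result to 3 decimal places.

-0.107

r = Cov(x,y) / (s_x · s_y) = -5.20 / (9.96 × 4.86)
  = -5.20 / 48.4056 ≈ -0.107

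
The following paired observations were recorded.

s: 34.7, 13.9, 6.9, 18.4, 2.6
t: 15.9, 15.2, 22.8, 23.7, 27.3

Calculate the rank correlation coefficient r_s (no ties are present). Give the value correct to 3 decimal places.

Rank s: 5, 3, 2, 4, 1
Rank t: 2, 1, 3, 4, 5
d = rank(s) − rank(t): 3, 2, -1, 0, -4; Σd² = 30
ρ = 1 − 6Σd² / [n(n²−1)] = 1 − 6×30 / (5×24) = 1 − 180/120 ≈ -0.500

-0.500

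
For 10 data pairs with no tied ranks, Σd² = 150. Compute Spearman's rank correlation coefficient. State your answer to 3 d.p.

0.091

ρ = 1 − 6Σd² / [n(n²−1)] = 1 − 6×150 / (10×99)
  = 1 − 900/990 = 1 − 0.9091 ≈ 0.091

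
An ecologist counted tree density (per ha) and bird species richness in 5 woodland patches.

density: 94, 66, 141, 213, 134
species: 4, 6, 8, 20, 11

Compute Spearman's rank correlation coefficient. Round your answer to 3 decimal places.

Rank density: 2, 1, 4, 5, 3
Rank species: 1, 2, 3, 5, 4
d = rank(density) − rank(species): 1, -1, 1, 0, -1; Σd² = 4
ρ = 1 − 6Σd² / [n(n²−1)] = 1 − 6×4 / (5×24) = 1 − 24/120 ≈ 0.800

0.800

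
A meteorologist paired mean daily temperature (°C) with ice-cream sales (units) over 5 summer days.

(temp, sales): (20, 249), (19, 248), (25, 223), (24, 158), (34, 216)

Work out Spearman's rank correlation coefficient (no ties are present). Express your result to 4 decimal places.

Rank temp: 2, 1, 4, 3, 5
Rank sales: 5, 4, 3, 1, 2
d = rank(temp) − rank(sales): -3, -3, 1, 2, 3; Σd² = 32
ρ = 1 − 6Σd² / [n(n²−1)] = 1 − 6×32 / (5×24) = 1 − 192/120 ≈ -0.6000

-0.6000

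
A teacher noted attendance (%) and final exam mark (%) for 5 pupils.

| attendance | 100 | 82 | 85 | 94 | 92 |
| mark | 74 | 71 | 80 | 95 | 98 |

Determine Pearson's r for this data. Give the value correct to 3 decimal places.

n = 5, Σx = 453, Σy = 418, Σx² = 41249, Σy² = 35546, Σxy = 37968
nΣxy − ΣxΣy = 189840 − 189354 = 486
nΣx² − (Σx)² = 206245 − 205209 = 1036; nΣy² − (Σy)² = 177730 − 174724 = 3006
r = 486 / √(1036 × 3006) = 486 / 1764.7141 ≈ 0.275

0.275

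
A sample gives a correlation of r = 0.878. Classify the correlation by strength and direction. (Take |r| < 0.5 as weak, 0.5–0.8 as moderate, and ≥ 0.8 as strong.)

strong positive

r = 0.878 > 0 so the relationship is positive.
|r| = 0.878, which falls in the strong range.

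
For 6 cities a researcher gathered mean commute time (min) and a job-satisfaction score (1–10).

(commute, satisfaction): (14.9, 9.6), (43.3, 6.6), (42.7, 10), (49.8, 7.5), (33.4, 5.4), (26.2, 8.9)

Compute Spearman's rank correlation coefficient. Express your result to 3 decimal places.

Rank commute: 1, 5, 4, 6, 3, 2
Rank satisfaction: 5, 2, 6, 3, 1, 4
d = rank(commute) − rank(satisfaction): -4, 3, -2, 3, 2, -2; Σd² = 46
ρ = 1 − 6Σd² / [n(n²−1)] = 1 − 6×46 / (6×35) = 1 − 276/210 ≈ -0.314

-0.314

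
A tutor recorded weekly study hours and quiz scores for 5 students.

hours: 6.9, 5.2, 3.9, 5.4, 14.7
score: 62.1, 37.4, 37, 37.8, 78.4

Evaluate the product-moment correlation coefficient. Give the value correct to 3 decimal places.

0.918

n = 5, Σx = 36.1, Σy = 252.7, Σx² = 335.11, Σy² = 14199.57, Σxy = 2123.87
nΣxy − ΣxΣy = 10619.35 − 9122.47 = 1496.88
nΣx² − (Σx)² = 1675.55 − 1303.21 = 372.34; nΣy² − (Σy)² = 70997.85 − 63857.29 = 7140.56
r = 1496.88 / √(372.34 × 7140.56) = 1496.88 / 1630.5570 ≈ 0.918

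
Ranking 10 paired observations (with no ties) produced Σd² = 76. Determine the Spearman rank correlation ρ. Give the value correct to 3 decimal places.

ρ = 1 − 6Σd² / [n(n²−1)] = 1 − 6×76 / (10×99)
  = 1 − 456/990 = 1 − 0.4606 ≈ 0.539

0.539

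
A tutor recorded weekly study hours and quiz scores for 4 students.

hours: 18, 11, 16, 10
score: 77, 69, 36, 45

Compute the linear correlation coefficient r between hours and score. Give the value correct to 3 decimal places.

n = 4, Σx = 55, Σy = 227, Σx² = 801, Σy² = 14011, Σxy = 3171
nΣxy − ΣxΣy = 12684 − 12485 = 199
nΣx² − (Σx)² = 3204 − 3025 = 179; nΣy² − (Σy)² = 56044 − 51529 = 4515
r = 199 / √(179 × 4515) = 199 / 898.9911 ≈ 0.221

0.221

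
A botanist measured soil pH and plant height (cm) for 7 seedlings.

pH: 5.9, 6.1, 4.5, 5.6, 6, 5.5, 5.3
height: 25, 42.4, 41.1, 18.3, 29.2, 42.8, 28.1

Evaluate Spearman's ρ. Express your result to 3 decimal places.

Rank pH: 5, 7, 1, 4, 6, 3, 2
Rank height: 2, 6, 5, 1, 4, 7, 3
d = rank(pH) − rank(height): 3, 1, -4, 3, 2, -4, -1; Σd² = 56
ρ = 1 − 6Σd² / [n(n²−1)] = 1 − 6×56 / (7×48) = 1 − 336/336 ≈ 0.000

0.000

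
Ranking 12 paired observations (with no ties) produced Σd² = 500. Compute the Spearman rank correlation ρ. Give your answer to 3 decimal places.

-0.748

ρ = 1 − 6Σd² / [n(n²−1)] = 1 − 6×500 / (12×143)
  = 1 − 3000/1716 = 1 − 1.7483 ≈ -0.748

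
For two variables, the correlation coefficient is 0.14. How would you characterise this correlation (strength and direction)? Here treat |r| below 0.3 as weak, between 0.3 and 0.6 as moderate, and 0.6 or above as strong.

r = 0.14 > 0 so the relationship is positive.
|r| = 0.14, which falls in the weak range.

weak positive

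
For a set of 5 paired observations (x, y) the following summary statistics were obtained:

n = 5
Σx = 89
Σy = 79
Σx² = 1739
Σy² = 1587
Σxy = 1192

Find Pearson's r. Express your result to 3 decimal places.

r = (nΣxy − ΣxΣy) / √[(nΣx² − (Σx)²)(nΣy² − (Σy)²)]
Numerator: 5×1192 − 89×79 = -1071
Denominator: √[(8695 − 7921)(7935 − 6241)] = √[774 × 1694] = 1145.0572
r = -1071 / 1145.0572 ≈ -0.935

-0.935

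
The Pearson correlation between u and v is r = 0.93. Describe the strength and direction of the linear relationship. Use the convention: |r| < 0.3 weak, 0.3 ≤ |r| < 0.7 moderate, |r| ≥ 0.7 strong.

strong positive

r = 0.93 > 0 so the relationship is positive.
|r| = 0.93, which falls in the strong range.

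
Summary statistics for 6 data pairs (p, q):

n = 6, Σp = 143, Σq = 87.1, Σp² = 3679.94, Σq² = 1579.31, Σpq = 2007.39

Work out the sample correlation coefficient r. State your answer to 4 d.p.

-0.2341

r = (nΣpq − ΣpΣq) / √[(nΣp² − (Σp)²)(nΣq² − (Σq)²)]
Numerator: 6×2007.39 − 143×87.1 = -410.96
Denominator: √[(22079.64 − 20449)(9475.86 − 7586.41)] = √[1630.64 × 1889.45] = 1755.2814
r = -410.96 / 1755.2814 ≈ -0.2341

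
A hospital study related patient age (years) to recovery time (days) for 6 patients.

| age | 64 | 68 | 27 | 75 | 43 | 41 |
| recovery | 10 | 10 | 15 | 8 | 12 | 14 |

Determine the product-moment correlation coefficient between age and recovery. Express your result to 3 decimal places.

n = 6, Σx = 318, Σy = 69, Σx² = 18604, Σy² = 829, Σxy = 3415
nΣxy − ΣxΣy = 20490 − 21942 = -1452
nΣx² − (Σx)² = 111624 − 101124 = 10500; nΣy² − (Σy)² = 4974 − 4761 = 213
r = -1452 / √(10500 × 213) = -1452 / 1495.4932 ≈ -0.971

-0.971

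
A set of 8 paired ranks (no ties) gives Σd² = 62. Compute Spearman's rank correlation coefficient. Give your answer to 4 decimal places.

0.2619

ρ = 1 − 6Σd² / [n(n²−1)] = 1 − 6×62 / (8×63)
  = 1 − 372/504 = 1 − 0.73810 ≈ 0.2619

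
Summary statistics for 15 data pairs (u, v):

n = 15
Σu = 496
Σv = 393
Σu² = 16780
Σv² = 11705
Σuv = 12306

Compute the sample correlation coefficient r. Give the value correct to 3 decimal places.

-0.943

r = (nΣuv − ΣuΣv) / √[(nΣu² − (Σu)²)(nΣv² − (Σv)²)]
Numerator: 15×12306 − 496×393 = -10338
Denominator: √[(251700 − 246016)(175575 − 154449)] = √[5684 × 21126] = 10958.1104
r = -10338 / 10958.1104 ≈ -0.943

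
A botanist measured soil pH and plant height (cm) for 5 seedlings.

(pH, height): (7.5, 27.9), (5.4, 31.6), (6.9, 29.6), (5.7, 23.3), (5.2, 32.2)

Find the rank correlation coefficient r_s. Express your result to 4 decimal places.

Rank pH: 5, 2, 4, 3, 1
Rank height: 2, 4, 3, 1, 5
d = rank(pH) − rank(height): 3, -2, 1, 2, -4; Σd² = 34
ρ = 1 − 6Σd² / [n(n²−1)] = 1 − 6×34 / (5×24) = 1 − 204/120 ≈ -0.7000

-0.7000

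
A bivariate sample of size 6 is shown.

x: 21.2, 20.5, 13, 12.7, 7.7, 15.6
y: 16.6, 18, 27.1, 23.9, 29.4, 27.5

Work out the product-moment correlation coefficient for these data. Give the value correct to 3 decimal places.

-0.894

n = 6, Σx = 90.7, Σy = 142.5, Σx² = 1502.63, Σy² = 3525.79, Σxy = 2032.13
nΣxy − ΣxΣy = 12192.78 − 12924.75 = -731.97
nΣx² − (Σx)² = 9015.78 − 8226.49 = 789.29; nΣy² − (Σy)² = 21154.74 − 20306.25 = 848.49
r = -731.97 / √(789.29 × 848.49) = -731.97 / 818.3549 ≈ -0.894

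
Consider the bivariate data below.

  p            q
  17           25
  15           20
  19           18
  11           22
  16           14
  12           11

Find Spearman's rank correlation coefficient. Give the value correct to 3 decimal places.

Rank p: 5, 3, 6, 1, 4, 2
Rank q: 6, 4, 3, 5, 2, 1
d = rank(p) − rank(q): -1, -1, 3, -4, 2, 1; Σd² = 32
ρ = 1 − 6Σd² / [n(n²−1)] = 1 − 6×32 / (6×35) = 1 − 192/210 ≈ 0.086

0.086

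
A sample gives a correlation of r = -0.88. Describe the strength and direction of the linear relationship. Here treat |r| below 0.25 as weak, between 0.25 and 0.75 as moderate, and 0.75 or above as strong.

r = -0.88 < 0 so the relationship is negative.
|r| = 0.88, which falls in the strong range.

strong negative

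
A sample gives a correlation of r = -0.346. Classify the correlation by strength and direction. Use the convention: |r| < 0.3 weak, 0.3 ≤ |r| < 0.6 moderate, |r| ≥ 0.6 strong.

r = -0.346 < 0 so the relationship is negative.
|r| = 0.346, which falls in the moderate range.

moderate negative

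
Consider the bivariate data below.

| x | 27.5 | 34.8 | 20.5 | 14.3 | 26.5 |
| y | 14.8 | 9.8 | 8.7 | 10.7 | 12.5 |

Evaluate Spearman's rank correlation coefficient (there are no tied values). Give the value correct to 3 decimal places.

Rank x: 4, 5, 2, 1, 3
Rank y: 5, 2, 1, 3, 4
d = rank(x) − rank(y): -1, 3, 1, -2, -1; Σd² = 16
ρ = 1 − 6Σd² / [n(n²−1)] = 1 − 6×16 / (5×24) = 1 − 96/120 ≈ 0.200

0.200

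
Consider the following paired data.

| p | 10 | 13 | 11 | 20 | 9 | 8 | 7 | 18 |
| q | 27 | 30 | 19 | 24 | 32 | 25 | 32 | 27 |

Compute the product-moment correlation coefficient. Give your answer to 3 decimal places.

n = 8, Σp = 96, Σq = 216, Σp² = 1308, Σq² = 5968, Σpq = 2547
nΣpq − ΣpΣq = 20376 − 20736 = -360
nΣp² − (Σp)² = 10464 − 9216 = 1248; nΣq² − (Σq)² = 47744 − 46656 = 1088
r = -360 / √(1248 × 1088) = -360 / 1165.2571 ≈ -0.309

-0.309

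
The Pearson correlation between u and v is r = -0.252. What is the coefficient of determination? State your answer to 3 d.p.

0.064

r² = (-0.252)² = 0.064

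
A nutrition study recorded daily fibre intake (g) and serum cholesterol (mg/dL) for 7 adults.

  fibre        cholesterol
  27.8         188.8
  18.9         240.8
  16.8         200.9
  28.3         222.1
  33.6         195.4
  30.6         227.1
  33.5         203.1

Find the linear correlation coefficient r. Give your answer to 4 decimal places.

-0.3106

n = 7, Σx = 189.5, Σy = 1478.2, Σx² = 5400.75, Σy² = 314324.48, Σxy = 39778.86
nΣxy − ΣxΣy = 278452.02 − 280118.9 = -1666.88
nΣx² − (Σx)² = 37805.25 − 35910.25 = 1895; nΣy² − (Σy)² = 2200271.36 − 2185075.24 = 15196.12
r = -1666.88 / √(1895 × 15196.12) = -1666.88 / 5366.2508 ≈ -0.3106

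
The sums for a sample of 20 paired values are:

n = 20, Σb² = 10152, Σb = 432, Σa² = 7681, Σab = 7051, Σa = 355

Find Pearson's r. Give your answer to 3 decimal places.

-0.580

r = (nΣab − ΣaΣb) / √[(nΣa² − (Σa)²)(nΣb² − (Σb)²)]
Numerator: 20×7051 − 355×432 = -12340
Denominator: √[(153620 − 126025)(203040 − 186624)] = √[27595 × 16416] = 21283.7854
r = -12340 / 21283.7854 ≈ -0.580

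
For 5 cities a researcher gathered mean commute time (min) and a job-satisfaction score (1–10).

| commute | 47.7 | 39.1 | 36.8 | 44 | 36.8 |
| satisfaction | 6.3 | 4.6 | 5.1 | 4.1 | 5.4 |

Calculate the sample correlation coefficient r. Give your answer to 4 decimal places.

0.2946

n = 5, Σx = 204.4, Σy = 25.5, Σx² = 8448.58, Σy² = 132.83, Σxy = 1047.17
nΣxy − ΣxΣy = 5235.85 − 5212.2 = 23.65
nΣx² − (Σx)² = 42242.9 − 41779.36 = 463.54; nΣy² − (Σy)² = 664.15 − 650.25 = 13.9
r = 23.65 / √(463.54 × 13.9) = 23.65 / 80.2696 ≈ 0.2946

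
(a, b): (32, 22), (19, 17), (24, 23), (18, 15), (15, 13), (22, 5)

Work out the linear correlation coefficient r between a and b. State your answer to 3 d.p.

0.488

n = 6, Σa = 130, Σb = 95, Σa² = 2994, Σb² = 1721, Σab = 2154
nΣab − ΣaΣb = 12924 − 12350 = 574
nΣa² − (Σa)² = 17964 − 16900 = 1064; nΣb² − (Σb)² = 10326 − 9025 = 1301
r = 574 / √(1064 × 1301) = 574 / 1176.5475 ≈ 0.488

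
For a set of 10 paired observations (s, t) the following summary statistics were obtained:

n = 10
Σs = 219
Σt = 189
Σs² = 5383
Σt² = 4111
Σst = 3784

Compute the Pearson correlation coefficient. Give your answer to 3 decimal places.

-0.631

r = (nΣst − ΣsΣt) / √[(nΣs² − (Σs)²)(nΣt² − (Σt)²)]
Numerator: 10×3784 − 219×189 = -3551
Denominator: √[(53830 − 47961)(41110 − 35721)] = √[5869 × 5389] = 5623.8813
r = -3551 / 5623.8813 ≈ -0.631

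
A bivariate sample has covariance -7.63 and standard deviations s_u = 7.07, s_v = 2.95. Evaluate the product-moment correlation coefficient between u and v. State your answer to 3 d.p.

r = Cov(u,v) / (s_u · s_v) = -7.63 / (7.07 × 2.95)
  = -7.63 / 20.8565 ≈ -0.366

-0.366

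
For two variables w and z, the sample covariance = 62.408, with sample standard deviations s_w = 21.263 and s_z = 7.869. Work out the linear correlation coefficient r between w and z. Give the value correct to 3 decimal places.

0.373

r = Cov(w,z) / (s_w · s_z) = 62.408 / (21.263 × 7.869)
  = 62.408 / 167.3185 ≈ 0.373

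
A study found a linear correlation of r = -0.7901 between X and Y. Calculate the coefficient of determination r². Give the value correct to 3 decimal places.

0.624

r² = (-0.7901)² = 0.624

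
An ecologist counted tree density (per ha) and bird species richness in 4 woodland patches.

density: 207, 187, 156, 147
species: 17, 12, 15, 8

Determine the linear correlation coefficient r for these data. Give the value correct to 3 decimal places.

n = 4, Σx = 697, Σy = 52, Σx² = 123763, Σy² = 722, Σxy = 9279
nΣxy − ΣxΣy = 37116 − 36244 = 872
nΣx² − (Σx)² = 495052 − 485809 = 9243; nΣy² − (Σy)² = 2888 − 2704 = 184
r = 872 / √(9243 × 184) = 872 / 1304.1135 ≈ 0.669

0.669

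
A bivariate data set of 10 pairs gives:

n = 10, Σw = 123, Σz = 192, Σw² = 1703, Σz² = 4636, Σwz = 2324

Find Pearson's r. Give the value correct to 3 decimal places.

r = (nΣwz − ΣwΣz) / √[(nΣw² − (Σw)²)(nΣz² − (Σz)²)]
Numerator: 10×2324 − 123×192 = -376
Denominator: √[(17030 − 15129)(46360 − 36864)] = √[1901 × 9496] = 4248.7523
r = -376 / 4248.7523 ≈ -0.088

-0.088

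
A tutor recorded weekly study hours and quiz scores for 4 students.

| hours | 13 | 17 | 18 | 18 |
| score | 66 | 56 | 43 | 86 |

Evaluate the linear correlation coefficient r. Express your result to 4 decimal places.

n = 4, Σx = 66, Σy = 251, Σx² = 1106, Σy² = 16737, Σxy = 4132
nΣxy − ΣxΣy = 16528 − 16566 = -38
nΣx² − (Σx)² = 4424 − 4356 = 68; nΣy² − (Σy)² = 66948 − 63001 = 3947
r = -38 / √(68 × 3947) = -38 / 518.0695 ≈ -0.0733

-0.0733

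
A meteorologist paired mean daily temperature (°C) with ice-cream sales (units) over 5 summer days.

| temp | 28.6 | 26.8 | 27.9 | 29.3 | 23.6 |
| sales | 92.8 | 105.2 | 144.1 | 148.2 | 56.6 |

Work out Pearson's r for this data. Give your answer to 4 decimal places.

0.8066

n = 5, Σx = 136.2, Σy = 546.9, Σx² = 3730.06, Σy² = 65610.49, Σxy = 15171.85
nΣxy − ΣxΣy = 75859.25 − 74487.78 = 1371.47
nΣx² − (Σx)² = 18650.3 − 18550.44 = 99.86; nΣy² − (Σy)² = 328052.45 − 299099.61 = 28952.84
r = 1371.47 / √(99.86 × 28952.84) = 1371.47 / 1700.3619 ≈ 0.8066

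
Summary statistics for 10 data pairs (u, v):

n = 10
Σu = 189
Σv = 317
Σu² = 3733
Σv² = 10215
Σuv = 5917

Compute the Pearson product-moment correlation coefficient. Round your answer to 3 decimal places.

-0.454

r = (nΣuv − ΣuΣv) / √[(nΣu² − (Σu)²)(nΣv² − (Σv)²)]
Numerator: 10×5917 − 189×317 = -743
Denominator: √[(37330 − 35721)(102150 − 100489)] = √[1609 × 1661] = 1634.7933
r = -743 / 1634.7933 ≈ -0.454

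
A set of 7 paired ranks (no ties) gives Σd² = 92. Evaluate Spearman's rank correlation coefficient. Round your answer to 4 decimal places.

ρ = 1 − 6Σd² / [n(n²−1)] = 1 − 6×92 / (7×48)
  = 1 − 552/336 = 1 − 1.64286 ≈ -0.6429

-0.6429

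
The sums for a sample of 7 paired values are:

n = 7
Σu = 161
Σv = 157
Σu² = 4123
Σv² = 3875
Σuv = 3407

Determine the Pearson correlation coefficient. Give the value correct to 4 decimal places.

-0.5293

r = (nΣuv − ΣuΣv) / √[(nΣu² − (Σu)²)(nΣv² − (Σv)²)]
Numerator: 7×3407 − 161×157 = -1428
Denominator: √[(28861 − 25921)(27125 − 24649)] = √[2940 × 2476] = 2698.0437
r = -1428 / 2698.0437 ≈ -0.5293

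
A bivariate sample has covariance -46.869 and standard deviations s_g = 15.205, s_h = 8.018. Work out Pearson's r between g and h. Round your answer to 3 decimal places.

-0.384

r = Cov(g,h) / (s_g · s_h) = -46.869 / (15.205 × 8.018)
  = -46.869 / 121.9137 ≈ -0.384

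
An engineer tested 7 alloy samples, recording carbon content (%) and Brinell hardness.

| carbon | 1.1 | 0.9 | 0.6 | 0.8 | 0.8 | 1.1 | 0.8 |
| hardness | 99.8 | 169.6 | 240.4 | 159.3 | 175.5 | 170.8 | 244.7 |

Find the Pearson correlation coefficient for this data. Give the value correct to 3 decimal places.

-0.742

n = 7, Σx = 6.1, Σy = 1260.1, Σx² = 5.51, Σy² = 241743.83, Σxy = 1058.14
nΣxy − ΣxΣy = 7406.98 − 7686.61 = -279.63
nΣx² − (Σx)² = 38.57 − 37.21 = 1.36; nΣy² − (Σy)² = 1692206.81 − 1587852.01 = 104354.8
r = -279.63 / √(1.36 × 104354.8) = -279.63 / 376.7261 ≈ -0.742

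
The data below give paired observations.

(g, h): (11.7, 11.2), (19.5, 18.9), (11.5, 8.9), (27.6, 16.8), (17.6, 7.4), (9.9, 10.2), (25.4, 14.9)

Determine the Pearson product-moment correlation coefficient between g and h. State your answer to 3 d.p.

n = 7, Σg = 123.2, Σh = 88.3, Σg² = 2464.08, Σh² = 1224.91, Σgh = 1675.3
nΣgh − ΣgΣh = 11727.1 − 10878.56 = 848.54
nΣg² − (Σg)² = 17248.56 − 15178.24 = 2070.32; nΣh² − (Σh)² = 8574.37 − 7796.89 = 777.48
r = 848.54 / √(2070.32 × 777.48) = 848.54 / 1268.7129 ≈ 0.669

0.669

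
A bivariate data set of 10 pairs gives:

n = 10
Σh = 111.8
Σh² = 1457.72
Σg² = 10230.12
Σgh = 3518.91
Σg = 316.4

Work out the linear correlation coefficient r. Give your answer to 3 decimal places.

-0.086

r = (nΣgh − ΣgΣh) / √[(nΣg² − (Σg)²)(nΣh² − (Σh)²)]
Numerator: 10×3518.91 − 316.4×111.8 = -184.42
Denominator: √[(102301.2 − 100108.96)(14577.2 − 12499.24)] = √[2192.24 × 2077.96] = 2134.3353
r = -184.42 / 2134.3353 ≈ -0.086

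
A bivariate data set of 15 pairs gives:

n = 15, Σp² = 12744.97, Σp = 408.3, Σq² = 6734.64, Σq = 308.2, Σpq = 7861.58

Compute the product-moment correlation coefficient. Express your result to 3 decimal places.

-0.651

r = (nΣpq − ΣpΣq) / √[(nΣp² − (Σp)²)(nΣq² − (Σq)²)]
Numerator: 15×7861.58 − 408.3×308.2 = -7914.36
Denominator: √[(191174.55 − 166708.89)(101019.6 − 94987.24)] = √[24465.66 × 6032.36] = 12148.4842
r = -7914.36 / 12148.4842 ≈ -0.651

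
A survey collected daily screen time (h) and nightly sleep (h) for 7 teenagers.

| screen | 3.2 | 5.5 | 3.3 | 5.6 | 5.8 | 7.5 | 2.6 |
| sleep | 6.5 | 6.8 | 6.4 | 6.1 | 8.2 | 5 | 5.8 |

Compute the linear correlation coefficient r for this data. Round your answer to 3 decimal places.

-0.074

n = 7, Σx = 33.5, Σy = 44.8, Σx² = 179.39, Σy² = 292.54, Σxy = 213.62
nΣxy − ΣxΣy = 1495.34 − 1500.8 = -5.46
nΣx² − (Σx)² = 1255.73 − 1122.25 = 133.48; nΣy² − (Σy)² = 2047.78 − 2007.04 = 40.74
r = -5.46 / √(133.48 × 40.74) = -5.46 / 73.7426 ≈ -0.074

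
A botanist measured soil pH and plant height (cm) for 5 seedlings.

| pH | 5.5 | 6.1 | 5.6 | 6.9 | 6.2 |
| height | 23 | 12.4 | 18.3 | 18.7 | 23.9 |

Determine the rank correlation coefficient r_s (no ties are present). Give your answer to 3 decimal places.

0.100

Rank pH: 1, 3, 2, 5, 4
Rank height: 4, 1, 2, 3, 5
d = rank(pH) − rank(height): -3, 2, 0, 2, -1; Σd² = 18
ρ = 1 − 6Σd² / [n(n²−1)] = 1 − 6×18 / (5×24) = 1 − 108/120 ≈ 0.100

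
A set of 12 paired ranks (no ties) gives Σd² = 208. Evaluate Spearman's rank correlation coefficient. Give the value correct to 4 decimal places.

ρ = 1 − 6Σd² / [n(n²−1)] = 1 − 6×208 / (12×143)
  = 1 − 1248/1716 = 1 − 0.72727 ≈ 0.2727

0.2727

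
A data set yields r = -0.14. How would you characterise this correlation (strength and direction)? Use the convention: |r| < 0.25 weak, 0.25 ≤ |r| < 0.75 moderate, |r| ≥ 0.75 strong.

weak negative

r = -0.14 < 0 so the relationship is negative.
|r| = 0.14, which falls in the weak range.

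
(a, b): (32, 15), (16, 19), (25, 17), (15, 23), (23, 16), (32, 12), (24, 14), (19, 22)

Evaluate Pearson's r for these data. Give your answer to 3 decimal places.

-0.849

n = 8, Σa = 186, Σb = 138, Σa² = 4620, Σb² = 2484, Σab = 3060
nΣab − ΣaΣb = 24480 − 25668 = -1188
nΣa² − (Σa)² = 36960 − 34596 = 2364; nΣb² − (Σb)² = 19872 − 19044 = 828
r = -1188 / √(2364 × 828) = -1188 / 1399.0683 ≈ -0.849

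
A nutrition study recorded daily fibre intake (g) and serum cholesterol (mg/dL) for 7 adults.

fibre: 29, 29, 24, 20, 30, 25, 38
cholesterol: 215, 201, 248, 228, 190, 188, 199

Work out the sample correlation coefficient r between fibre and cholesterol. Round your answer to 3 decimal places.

-0.513

n = 7, Σx = 195, Σy = 1469, Σx² = 5627, Σy² = 311159, Σxy = 40538
nΣxy − ΣxΣy = 283766 − 286455 = -2689
nΣx² − (Σx)² = 39389 − 38025 = 1364; nΣy² − (Σy)² = 2178113 − 2157961 = 20152
r = -2689 / √(1364 × 20152) = -2689 / 5242.8359 ≈ -0.513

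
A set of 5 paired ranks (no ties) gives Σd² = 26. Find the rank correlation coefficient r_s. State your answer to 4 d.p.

ρ = 1 − 6Σd² / [n(n²−1)] = 1 − 6×26 / (5×24)
  = 1 − 156/120 = 1 − 1.30000 ≈ -0.3000

-0.3000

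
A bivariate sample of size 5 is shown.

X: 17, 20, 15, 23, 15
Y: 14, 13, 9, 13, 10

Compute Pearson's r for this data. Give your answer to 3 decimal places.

n = 5, ΣX = 90, ΣY = 59, ΣX² = 1668, ΣY² = 715, ΣXY = 1082
nΣXY − ΣXΣY = 5410 − 5310 = 100
nΣX² − (ΣX)² = 8340 − 8100 = 240; nΣY² − (ΣY)² = 3575 − 3481 = 94
r = 100 / √(240 × 94) = 100 / 150.1999 ≈ 0.666

0.666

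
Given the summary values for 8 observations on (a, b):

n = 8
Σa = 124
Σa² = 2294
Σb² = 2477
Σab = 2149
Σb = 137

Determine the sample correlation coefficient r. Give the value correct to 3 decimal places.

0.116

r = (nΣab − ΣaΣb) / √[(nΣa² − (Σa)²)(nΣb² − (Σb)²)]
Numerator: 8×2149 − 124×137 = 204
Denominator: √[(18352 − 15376)(19816 − 18769)] = √[2976 × 1047] = 1765.1833
r = 204 / 1765.1833 ≈ 0.116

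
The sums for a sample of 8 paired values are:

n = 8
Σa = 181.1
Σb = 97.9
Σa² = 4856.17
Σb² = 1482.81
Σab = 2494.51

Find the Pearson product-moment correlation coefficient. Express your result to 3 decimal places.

0.600

r = (nΣab − ΣaΣb) / √[(nΣa² − (Σa)²)(nΣb² − (Σb)²)]
Numerator: 8×2494.51 − 181.1×97.9 = 2226.39
Denominator: √[(38849.36 − 32797.21)(11862.48 − 9584.41)] = √[6052.15 × 2278.07] = 3713.1148
r = 2226.39 / 3713.1148 ≈ 0.600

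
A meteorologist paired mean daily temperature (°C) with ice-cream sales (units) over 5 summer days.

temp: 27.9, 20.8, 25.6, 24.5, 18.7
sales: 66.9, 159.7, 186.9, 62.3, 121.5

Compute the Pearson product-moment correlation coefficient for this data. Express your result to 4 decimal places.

-0.3235

n = 5, Σx = 117.5, Σy = 597.3, Σx² = 2816.35, Σy² = 83554.85, Σxy = 13771.31
nΣxy − ΣxΣy = 68856.55 − 70182.75 = -1326.2
nΣx² − (Σx)² = 14081.75 − 13806.25 = 275.5; nΣy² − (Σy)² = 417774.25 − 356767.29 = 61006.96
r = -1326.2 / √(275.5 × 61006.96) = -1326.2 / 4099.6850 ≈ -0.3235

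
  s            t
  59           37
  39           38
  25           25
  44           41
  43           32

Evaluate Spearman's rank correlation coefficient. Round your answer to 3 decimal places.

Rank s: 5, 2, 1, 4, 3
Rank t: 3, 4, 1, 5, 2
d = rank(s) − rank(t): 2, -2, 0, -1, 1; Σd² = 10
ρ = 1 − 6Σd² / [n(n²−1)] = 1 − 6×10 / (5×24) = 1 − 60/120 ≈ 0.500

0.500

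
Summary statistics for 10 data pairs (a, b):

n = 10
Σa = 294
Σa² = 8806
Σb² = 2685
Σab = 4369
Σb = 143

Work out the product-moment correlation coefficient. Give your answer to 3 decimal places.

0.511

r = (nΣab − ΣaΣb) / √[(nΣa² − (Σa)²)(nΣb² − (Σb)²)]
Numerator: 10×4369 − 294×143 = 1648
Denominator: √[(88060 − 86436)(26850 − 20449)] = √[1624 × 6401] = 3224.1625
r = 1648 / 3224.1625 ≈ 0.511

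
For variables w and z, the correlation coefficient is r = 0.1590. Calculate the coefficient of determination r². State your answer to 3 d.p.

0.025

r² = (0.1590)² = 0.025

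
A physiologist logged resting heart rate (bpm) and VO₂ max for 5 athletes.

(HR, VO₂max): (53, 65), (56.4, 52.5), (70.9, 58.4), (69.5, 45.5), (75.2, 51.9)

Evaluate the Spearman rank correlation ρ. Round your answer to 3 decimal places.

Rank HR: 1, 2, 4, 3, 5
Rank VO₂max: 5, 3, 4, 1, 2
d = rank(HR) − rank(VO₂max): -4, -1, 0, 2, 3; Σd² = 30
ρ = 1 − 6Σd² / [n(n²−1)] = 1 − 6×30 / (5×24) = 1 − 180/120 ≈ -0.500

-0.500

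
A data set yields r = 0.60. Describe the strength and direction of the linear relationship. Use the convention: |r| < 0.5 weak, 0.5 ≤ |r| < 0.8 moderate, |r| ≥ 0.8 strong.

r = 0.60 > 0 so the relationship is positive.
|r| = 0.60, which falls in the moderate range.

moderate positive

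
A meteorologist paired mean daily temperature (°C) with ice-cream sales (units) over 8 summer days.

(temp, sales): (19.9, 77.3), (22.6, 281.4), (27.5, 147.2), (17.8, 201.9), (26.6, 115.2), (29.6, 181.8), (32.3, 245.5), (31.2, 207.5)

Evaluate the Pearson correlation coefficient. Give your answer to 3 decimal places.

0.231

n = 8, Σx = 207.5, Σy = 1457.8, Σx² = 5580.31, Σy² = 297241.48, Σxy = 38388.98
nΣxy − ΣxΣy = 307111.84 − 302493.5 = 4618.34
nΣx² − (Σx)² = 44642.48 − 43056.25 = 1586.23; nΣy² − (Σy)² = 2377931.84 − 2125180.84 = 252751
r = 4618.34 / √(1586.23 × 252751) = 4618.34 / 20023.0172 ≈ 0.231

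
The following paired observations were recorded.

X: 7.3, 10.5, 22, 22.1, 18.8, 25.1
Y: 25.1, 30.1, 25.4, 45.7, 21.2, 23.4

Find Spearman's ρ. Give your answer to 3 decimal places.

Rank X: 1, 2, 4, 5, 3, 6
Rank Y: 3, 5, 4, 6, 1, 2
d = rank(X) − rank(Y): -2, -3, 0, -1, 2, 4; Σd² = 34
ρ = 1 − 6Σd² / [n(n²−1)] = 1 − 6×34 / (6×35) = 1 − 204/210 ≈ 0.029

0.029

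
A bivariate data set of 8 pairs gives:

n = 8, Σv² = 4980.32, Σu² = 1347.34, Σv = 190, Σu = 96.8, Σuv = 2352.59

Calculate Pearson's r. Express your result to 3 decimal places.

r = (nΣuv − ΣuΣv) / √[(nΣu² − (Σu)²)(nΣv² − (Σv)²)]
Numerator: 8×2352.59 − 96.8×190 = 428.72
Denominator: √[(10778.72 − 9370.24)(39842.56 − 36100)] = √[1408.48 × 3742.56] = 2295.9357
r = 428.72 / 2295.9357 ≈ 0.187

0.187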